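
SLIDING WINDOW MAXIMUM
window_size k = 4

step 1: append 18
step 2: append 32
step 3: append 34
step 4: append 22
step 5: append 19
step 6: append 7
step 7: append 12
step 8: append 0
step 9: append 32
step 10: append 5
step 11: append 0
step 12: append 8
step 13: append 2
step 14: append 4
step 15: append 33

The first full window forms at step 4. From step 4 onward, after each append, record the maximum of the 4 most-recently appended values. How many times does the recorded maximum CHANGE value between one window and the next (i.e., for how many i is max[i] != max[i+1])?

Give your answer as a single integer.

step 1: append 18 -> window=[18] (not full yet)
step 2: append 32 -> window=[18, 32] (not full yet)
step 3: append 34 -> window=[18, 32, 34] (not full yet)
step 4: append 22 -> window=[18, 32, 34, 22] -> max=34
step 5: append 19 -> window=[32, 34, 22, 19] -> max=34
step 6: append 7 -> window=[34, 22, 19, 7] -> max=34
step 7: append 12 -> window=[22, 19, 7, 12] -> max=22
step 8: append 0 -> window=[19, 7, 12, 0] -> max=19
step 9: append 32 -> window=[7, 12, 0, 32] -> max=32
step 10: append 5 -> window=[12, 0, 32, 5] -> max=32
step 11: append 0 -> window=[0, 32, 5, 0] -> max=32
step 12: append 8 -> window=[32, 5, 0, 8] -> max=32
step 13: append 2 -> window=[5, 0, 8, 2] -> max=8
step 14: append 4 -> window=[0, 8, 2, 4] -> max=8
step 15: append 33 -> window=[8, 2, 4, 33] -> max=33
Recorded maximums: 34 34 34 22 19 32 32 32 32 8 8 33
Changes between consecutive maximums: 5

Answer: 5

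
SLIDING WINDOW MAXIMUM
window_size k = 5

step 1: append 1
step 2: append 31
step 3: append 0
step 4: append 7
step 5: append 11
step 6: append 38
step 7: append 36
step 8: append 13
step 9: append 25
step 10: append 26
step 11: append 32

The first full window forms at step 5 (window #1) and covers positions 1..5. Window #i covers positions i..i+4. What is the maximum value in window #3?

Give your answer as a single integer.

step 1: append 1 -> window=[1] (not full yet)
step 2: append 31 -> window=[1, 31] (not full yet)
step 3: append 0 -> window=[1, 31, 0] (not full yet)
step 4: append 7 -> window=[1, 31, 0, 7] (not full yet)
step 5: append 11 -> window=[1, 31, 0, 7, 11] -> max=31
step 6: append 38 -> window=[31, 0, 7, 11, 38] -> max=38
step 7: append 36 -> window=[0, 7, 11, 38, 36] -> max=38
Window #3 max = 38

Answer: 38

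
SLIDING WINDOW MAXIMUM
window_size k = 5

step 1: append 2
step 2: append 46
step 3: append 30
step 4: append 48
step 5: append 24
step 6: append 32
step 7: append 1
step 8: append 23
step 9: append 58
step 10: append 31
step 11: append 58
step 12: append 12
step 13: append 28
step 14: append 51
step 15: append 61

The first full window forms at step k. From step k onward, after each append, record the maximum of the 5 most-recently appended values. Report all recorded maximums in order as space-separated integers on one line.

Answer: 48 48 48 48 58 58 58 58 58 58 61

Derivation:
step 1: append 2 -> window=[2] (not full yet)
step 2: append 46 -> window=[2, 46] (not full yet)
step 3: append 30 -> window=[2, 46, 30] (not full yet)
step 4: append 48 -> window=[2, 46, 30, 48] (not full yet)
step 5: append 24 -> window=[2, 46, 30, 48, 24] -> max=48
step 6: append 32 -> window=[46, 30, 48, 24, 32] -> max=48
step 7: append 1 -> window=[30, 48, 24, 32, 1] -> max=48
step 8: append 23 -> window=[48, 24, 32, 1, 23] -> max=48
step 9: append 58 -> window=[24, 32, 1, 23, 58] -> max=58
step 10: append 31 -> window=[32, 1, 23, 58, 31] -> max=58
step 11: append 58 -> window=[1, 23, 58, 31, 58] -> max=58
step 12: append 12 -> window=[23, 58, 31, 58, 12] -> max=58
step 13: append 28 -> window=[58, 31, 58, 12, 28] -> max=58
step 14: append 51 -> window=[31, 58, 12, 28, 51] -> max=58
step 15: append 61 -> window=[58, 12, 28, 51, 61] -> max=61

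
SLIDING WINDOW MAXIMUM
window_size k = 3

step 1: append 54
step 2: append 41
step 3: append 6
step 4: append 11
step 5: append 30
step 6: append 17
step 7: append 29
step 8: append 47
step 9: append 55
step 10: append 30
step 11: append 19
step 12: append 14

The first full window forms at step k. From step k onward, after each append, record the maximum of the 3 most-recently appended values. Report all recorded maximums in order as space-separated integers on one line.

step 1: append 54 -> window=[54] (not full yet)
step 2: append 41 -> window=[54, 41] (not full yet)
step 3: append 6 -> window=[54, 41, 6] -> max=54
step 4: append 11 -> window=[41, 6, 11] -> max=41
step 5: append 30 -> window=[6, 11, 30] -> max=30
step 6: append 17 -> window=[11, 30, 17] -> max=30
step 7: append 29 -> window=[30, 17, 29] -> max=30
step 8: append 47 -> window=[17, 29, 47] -> max=47
step 9: append 55 -> window=[29, 47, 55] -> max=55
step 10: append 30 -> window=[47, 55, 30] -> max=55
step 11: append 19 -> window=[55, 30, 19] -> max=55
step 12: append 14 -> window=[30, 19, 14] -> max=30

Answer: 54 41 30 30 30 47 55 55 55 30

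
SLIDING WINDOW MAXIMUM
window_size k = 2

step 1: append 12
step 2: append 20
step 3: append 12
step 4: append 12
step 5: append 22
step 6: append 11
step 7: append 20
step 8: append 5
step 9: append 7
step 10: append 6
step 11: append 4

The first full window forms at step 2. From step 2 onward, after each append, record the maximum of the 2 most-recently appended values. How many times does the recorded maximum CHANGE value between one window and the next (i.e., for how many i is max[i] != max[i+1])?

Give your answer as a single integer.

step 1: append 12 -> window=[12] (not full yet)
step 2: append 20 -> window=[12, 20] -> max=20
step 3: append 12 -> window=[20, 12] -> max=20
step 4: append 12 -> window=[12, 12] -> max=12
step 5: append 22 -> window=[12, 22] -> max=22
step 6: append 11 -> window=[22, 11] -> max=22
step 7: append 20 -> window=[11, 20] -> max=20
step 8: append 5 -> window=[20, 5] -> max=20
step 9: append 7 -> window=[5, 7] -> max=7
step 10: append 6 -> window=[7, 6] -> max=7
step 11: append 4 -> window=[6, 4] -> max=6
Recorded maximums: 20 20 12 22 22 20 20 7 7 6
Changes between consecutive maximums: 5

Answer: 5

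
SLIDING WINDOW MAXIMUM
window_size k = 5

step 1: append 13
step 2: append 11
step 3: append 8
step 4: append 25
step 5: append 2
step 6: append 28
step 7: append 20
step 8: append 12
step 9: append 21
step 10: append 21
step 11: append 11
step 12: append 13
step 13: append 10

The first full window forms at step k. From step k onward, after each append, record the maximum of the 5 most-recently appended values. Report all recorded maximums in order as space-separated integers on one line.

Answer: 25 28 28 28 28 28 21 21 21

Derivation:
step 1: append 13 -> window=[13] (not full yet)
step 2: append 11 -> window=[13, 11] (not full yet)
step 3: append 8 -> window=[13, 11, 8] (not full yet)
step 4: append 25 -> window=[13, 11, 8, 25] (not full yet)
step 5: append 2 -> window=[13, 11, 8, 25, 2] -> max=25
step 6: append 28 -> window=[11, 8, 25, 2, 28] -> max=28
step 7: append 20 -> window=[8, 25, 2, 28, 20] -> max=28
step 8: append 12 -> window=[25, 2, 28, 20, 12] -> max=28
step 9: append 21 -> window=[2, 28, 20, 12, 21] -> max=28
step 10: append 21 -> window=[28, 20, 12, 21, 21] -> max=28
step 11: append 11 -> window=[20, 12, 21, 21, 11] -> max=21
step 12: append 13 -> window=[12, 21, 21, 11, 13] -> max=21
step 13: append 10 -> window=[21, 21, 11, 13, 10] -> max=21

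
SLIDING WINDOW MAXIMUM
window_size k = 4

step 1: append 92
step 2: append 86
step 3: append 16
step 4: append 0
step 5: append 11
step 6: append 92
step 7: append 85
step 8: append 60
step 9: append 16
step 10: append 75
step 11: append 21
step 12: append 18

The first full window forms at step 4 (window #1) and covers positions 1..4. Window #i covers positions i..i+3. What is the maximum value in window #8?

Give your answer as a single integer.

step 1: append 92 -> window=[92] (not full yet)
step 2: append 86 -> window=[92, 86] (not full yet)
step 3: append 16 -> window=[92, 86, 16] (not full yet)
step 4: append 0 -> window=[92, 86, 16, 0] -> max=92
step 5: append 11 -> window=[86, 16, 0, 11] -> max=86
step 6: append 92 -> window=[16, 0, 11, 92] -> max=92
step 7: append 85 -> window=[0, 11, 92, 85] -> max=92
step 8: append 60 -> window=[11, 92, 85, 60] -> max=92
step 9: append 16 -> window=[92, 85, 60, 16] -> max=92
step 10: append 75 -> window=[85, 60, 16, 75] -> max=85
step 11: append 21 -> window=[60, 16, 75, 21] -> max=75
Window #8 max = 75

Answer: 75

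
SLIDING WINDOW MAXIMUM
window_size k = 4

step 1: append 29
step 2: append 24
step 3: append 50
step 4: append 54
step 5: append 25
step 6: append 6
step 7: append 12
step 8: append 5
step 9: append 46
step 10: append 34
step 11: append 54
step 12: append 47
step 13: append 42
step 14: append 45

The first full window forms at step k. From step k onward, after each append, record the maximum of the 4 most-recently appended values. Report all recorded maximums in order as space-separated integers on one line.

Answer: 54 54 54 54 25 46 46 54 54 54 54

Derivation:
step 1: append 29 -> window=[29] (not full yet)
step 2: append 24 -> window=[29, 24] (not full yet)
step 3: append 50 -> window=[29, 24, 50] (not full yet)
step 4: append 54 -> window=[29, 24, 50, 54] -> max=54
step 5: append 25 -> window=[24, 50, 54, 25] -> max=54
step 6: append 6 -> window=[50, 54, 25, 6] -> max=54
step 7: append 12 -> window=[54, 25, 6, 12] -> max=54
step 8: append 5 -> window=[25, 6, 12, 5] -> max=25
step 9: append 46 -> window=[6, 12, 5, 46] -> max=46
step 10: append 34 -> window=[12, 5, 46, 34] -> max=46
step 11: append 54 -> window=[5, 46, 34, 54] -> max=54
step 12: append 47 -> window=[46, 34, 54, 47] -> max=54
step 13: append 42 -> window=[34, 54, 47, 42] -> max=54
step 14: append 45 -> window=[54, 47, 42, 45] -> max=54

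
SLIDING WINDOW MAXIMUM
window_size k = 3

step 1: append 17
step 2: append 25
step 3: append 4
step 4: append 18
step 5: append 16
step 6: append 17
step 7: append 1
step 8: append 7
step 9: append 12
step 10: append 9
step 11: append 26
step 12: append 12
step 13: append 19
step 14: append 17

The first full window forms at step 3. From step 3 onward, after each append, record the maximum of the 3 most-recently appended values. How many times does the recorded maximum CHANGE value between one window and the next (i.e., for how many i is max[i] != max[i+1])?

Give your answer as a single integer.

step 1: append 17 -> window=[17] (not full yet)
step 2: append 25 -> window=[17, 25] (not full yet)
step 3: append 4 -> window=[17, 25, 4] -> max=25
step 4: append 18 -> window=[25, 4, 18] -> max=25
step 5: append 16 -> window=[4, 18, 16] -> max=18
step 6: append 17 -> window=[18, 16, 17] -> max=18
step 7: append 1 -> window=[16, 17, 1] -> max=17
step 8: append 7 -> window=[17, 1, 7] -> max=17
step 9: append 12 -> window=[1, 7, 12] -> max=12
step 10: append 9 -> window=[7, 12, 9] -> max=12
step 11: append 26 -> window=[12, 9, 26] -> max=26
step 12: append 12 -> window=[9, 26, 12] -> max=26
step 13: append 19 -> window=[26, 12, 19] -> max=26
step 14: append 17 -> window=[12, 19, 17] -> max=19
Recorded maximums: 25 25 18 18 17 17 12 12 26 26 26 19
Changes between consecutive maximums: 5

Answer: 5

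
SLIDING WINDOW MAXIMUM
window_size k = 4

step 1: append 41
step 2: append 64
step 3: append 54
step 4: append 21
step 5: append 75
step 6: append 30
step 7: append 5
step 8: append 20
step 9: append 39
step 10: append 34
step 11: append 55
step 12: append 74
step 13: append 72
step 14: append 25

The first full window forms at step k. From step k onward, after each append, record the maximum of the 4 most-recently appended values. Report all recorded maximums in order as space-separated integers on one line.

Answer: 64 75 75 75 75 39 39 55 74 74 74

Derivation:
step 1: append 41 -> window=[41] (not full yet)
step 2: append 64 -> window=[41, 64] (not full yet)
step 3: append 54 -> window=[41, 64, 54] (not full yet)
step 4: append 21 -> window=[41, 64, 54, 21] -> max=64
step 5: append 75 -> window=[64, 54, 21, 75] -> max=75
step 6: append 30 -> window=[54, 21, 75, 30] -> max=75
step 7: append 5 -> window=[21, 75, 30, 5] -> max=75
step 8: append 20 -> window=[75, 30, 5, 20] -> max=75
step 9: append 39 -> window=[30, 5, 20, 39] -> max=39
step 10: append 34 -> window=[5, 20, 39, 34] -> max=39
step 11: append 55 -> window=[20, 39, 34, 55] -> max=55
step 12: append 74 -> window=[39, 34, 55, 74] -> max=74
step 13: append 72 -> window=[34, 55, 74, 72] -> max=74
step 14: append 25 -> window=[55, 74, 72, 25] -> max=74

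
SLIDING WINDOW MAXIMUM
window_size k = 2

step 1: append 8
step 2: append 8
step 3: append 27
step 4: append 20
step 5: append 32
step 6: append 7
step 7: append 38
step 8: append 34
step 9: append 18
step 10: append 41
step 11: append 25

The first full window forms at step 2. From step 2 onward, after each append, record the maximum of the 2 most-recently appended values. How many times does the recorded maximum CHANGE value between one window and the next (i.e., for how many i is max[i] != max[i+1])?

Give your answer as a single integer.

Answer: 5

Derivation:
step 1: append 8 -> window=[8] (not full yet)
step 2: append 8 -> window=[8, 8] -> max=8
step 3: append 27 -> window=[8, 27] -> max=27
step 4: append 20 -> window=[27, 20] -> max=27
step 5: append 32 -> window=[20, 32] -> max=32
step 6: append 7 -> window=[32, 7] -> max=32
step 7: append 38 -> window=[7, 38] -> max=38
step 8: append 34 -> window=[38, 34] -> max=38
step 9: append 18 -> window=[34, 18] -> max=34
step 10: append 41 -> window=[18, 41] -> max=41
step 11: append 25 -> window=[41, 25] -> max=41
Recorded maximums: 8 27 27 32 32 38 38 34 41 41
Changes between consecutive maximums: 5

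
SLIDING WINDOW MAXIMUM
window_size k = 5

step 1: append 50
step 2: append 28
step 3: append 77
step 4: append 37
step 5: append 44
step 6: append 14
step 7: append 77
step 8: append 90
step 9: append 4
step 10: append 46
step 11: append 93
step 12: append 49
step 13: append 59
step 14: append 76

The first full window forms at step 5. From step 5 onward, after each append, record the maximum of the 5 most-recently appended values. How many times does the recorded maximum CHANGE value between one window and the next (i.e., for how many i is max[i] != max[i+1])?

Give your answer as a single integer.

step 1: append 50 -> window=[50] (not full yet)
step 2: append 28 -> window=[50, 28] (not full yet)
step 3: append 77 -> window=[50, 28, 77] (not full yet)
step 4: append 37 -> window=[50, 28, 77, 37] (not full yet)
step 5: append 44 -> window=[50, 28, 77, 37, 44] -> max=77
step 6: append 14 -> window=[28, 77, 37, 44, 14] -> max=77
step 7: append 77 -> window=[77, 37, 44, 14, 77] -> max=77
step 8: append 90 -> window=[37, 44, 14, 77, 90] -> max=90
step 9: append 4 -> window=[44, 14, 77, 90, 4] -> max=90
step 10: append 46 -> window=[14, 77, 90, 4, 46] -> max=90
step 11: append 93 -> window=[77, 90, 4, 46, 93] -> max=93
step 12: append 49 -> window=[90, 4, 46, 93, 49] -> max=93
step 13: append 59 -> window=[4, 46, 93, 49, 59] -> max=93
step 14: append 76 -> window=[46, 93, 49, 59, 76] -> max=93
Recorded maximums: 77 77 77 90 90 90 93 93 93 93
Changes between consecutive maximums: 2

Answer: 2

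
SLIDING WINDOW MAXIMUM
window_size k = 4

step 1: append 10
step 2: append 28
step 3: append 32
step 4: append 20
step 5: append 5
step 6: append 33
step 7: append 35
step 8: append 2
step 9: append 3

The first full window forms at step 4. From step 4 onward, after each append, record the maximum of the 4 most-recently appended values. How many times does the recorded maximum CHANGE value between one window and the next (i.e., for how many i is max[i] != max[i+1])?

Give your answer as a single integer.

step 1: append 10 -> window=[10] (not full yet)
step 2: append 28 -> window=[10, 28] (not full yet)
step 3: append 32 -> window=[10, 28, 32] (not full yet)
step 4: append 20 -> window=[10, 28, 32, 20] -> max=32
step 5: append 5 -> window=[28, 32, 20, 5] -> max=32
step 6: append 33 -> window=[32, 20, 5, 33] -> max=33
step 7: append 35 -> window=[20, 5, 33, 35] -> max=35
step 8: append 2 -> window=[5, 33, 35, 2] -> max=35
step 9: append 3 -> window=[33, 35, 2, 3] -> max=35
Recorded maximums: 32 32 33 35 35 35
Changes between consecutive maximums: 2

Answer: 2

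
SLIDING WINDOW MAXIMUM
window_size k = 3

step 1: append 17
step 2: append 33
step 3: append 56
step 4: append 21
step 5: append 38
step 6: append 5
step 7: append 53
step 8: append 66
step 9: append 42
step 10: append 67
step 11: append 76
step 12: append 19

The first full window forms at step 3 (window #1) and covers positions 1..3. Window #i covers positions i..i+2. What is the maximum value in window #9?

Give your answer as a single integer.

Answer: 76

Derivation:
step 1: append 17 -> window=[17] (not full yet)
step 2: append 33 -> window=[17, 33] (not full yet)
step 3: append 56 -> window=[17, 33, 56] -> max=56
step 4: append 21 -> window=[33, 56, 21] -> max=56
step 5: append 38 -> window=[56, 21, 38] -> max=56
step 6: append 5 -> window=[21, 38, 5] -> max=38
step 7: append 53 -> window=[38, 5, 53] -> max=53
step 8: append 66 -> window=[5, 53, 66] -> max=66
step 9: append 42 -> window=[53, 66, 42] -> max=66
step 10: append 67 -> window=[66, 42, 67] -> max=67
step 11: append 76 -> window=[42, 67, 76] -> max=76
Window #9 max = 76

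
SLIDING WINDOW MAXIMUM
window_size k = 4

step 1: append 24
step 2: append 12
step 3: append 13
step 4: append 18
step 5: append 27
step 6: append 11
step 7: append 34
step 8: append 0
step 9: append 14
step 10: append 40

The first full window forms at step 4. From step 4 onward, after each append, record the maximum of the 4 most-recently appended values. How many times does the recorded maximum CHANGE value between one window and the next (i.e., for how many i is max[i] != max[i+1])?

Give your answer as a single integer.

Answer: 3

Derivation:
step 1: append 24 -> window=[24] (not full yet)
step 2: append 12 -> window=[24, 12] (not full yet)
step 3: append 13 -> window=[24, 12, 13] (not full yet)
step 4: append 18 -> window=[24, 12, 13, 18] -> max=24
step 5: append 27 -> window=[12, 13, 18, 27] -> max=27
step 6: append 11 -> window=[13, 18, 27, 11] -> max=27
step 7: append 34 -> window=[18, 27, 11, 34] -> max=34
step 8: append 0 -> window=[27, 11, 34, 0] -> max=34
step 9: append 14 -> window=[11, 34, 0, 14] -> max=34
step 10: append 40 -> window=[34, 0, 14, 40] -> max=40
Recorded maximums: 24 27 27 34 34 34 40
Changes between consecutive maximums: 3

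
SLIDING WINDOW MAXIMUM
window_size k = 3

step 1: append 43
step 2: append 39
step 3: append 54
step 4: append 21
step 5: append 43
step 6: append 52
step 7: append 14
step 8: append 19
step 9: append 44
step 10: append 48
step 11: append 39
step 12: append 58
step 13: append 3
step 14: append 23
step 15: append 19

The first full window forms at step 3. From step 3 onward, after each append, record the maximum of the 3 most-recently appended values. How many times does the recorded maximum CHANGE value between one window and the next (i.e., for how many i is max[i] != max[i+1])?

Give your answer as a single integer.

Answer: 5

Derivation:
step 1: append 43 -> window=[43] (not full yet)
step 2: append 39 -> window=[43, 39] (not full yet)
step 3: append 54 -> window=[43, 39, 54] -> max=54
step 4: append 21 -> window=[39, 54, 21] -> max=54
step 5: append 43 -> window=[54, 21, 43] -> max=54
step 6: append 52 -> window=[21, 43, 52] -> max=52
step 7: append 14 -> window=[43, 52, 14] -> max=52
step 8: append 19 -> window=[52, 14, 19] -> max=52
step 9: append 44 -> window=[14, 19, 44] -> max=44
step 10: append 48 -> window=[19, 44, 48] -> max=48
step 11: append 39 -> window=[44, 48, 39] -> max=48
step 12: append 58 -> window=[48, 39, 58] -> max=58
step 13: append 3 -> window=[39, 58, 3] -> max=58
step 14: append 23 -> window=[58, 3, 23] -> max=58
step 15: append 19 -> window=[3, 23, 19] -> max=23
Recorded maximums: 54 54 54 52 52 52 44 48 48 58 58 58 23
Changes between consecutive maximums: 5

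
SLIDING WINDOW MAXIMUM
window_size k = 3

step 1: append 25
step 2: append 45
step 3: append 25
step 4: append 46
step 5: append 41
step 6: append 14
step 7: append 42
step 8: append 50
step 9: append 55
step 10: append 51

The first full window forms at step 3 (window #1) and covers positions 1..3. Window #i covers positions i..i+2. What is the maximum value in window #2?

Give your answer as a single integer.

Answer: 46

Derivation:
step 1: append 25 -> window=[25] (not full yet)
step 2: append 45 -> window=[25, 45] (not full yet)
step 3: append 25 -> window=[25, 45, 25] -> max=45
step 4: append 46 -> window=[45, 25, 46] -> max=46
Window #2 max = 46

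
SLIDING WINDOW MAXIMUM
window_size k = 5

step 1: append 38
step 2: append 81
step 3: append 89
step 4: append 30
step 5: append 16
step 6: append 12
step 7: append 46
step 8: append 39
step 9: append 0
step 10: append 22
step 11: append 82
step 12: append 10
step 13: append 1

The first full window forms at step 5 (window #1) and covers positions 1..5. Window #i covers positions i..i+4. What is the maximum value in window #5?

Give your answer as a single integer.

Answer: 46

Derivation:
step 1: append 38 -> window=[38] (not full yet)
step 2: append 81 -> window=[38, 81] (not full yet)
step 3: append 89 -> window=[38, 81, 89] (not full yet)
step 4: append 30 -> window=[38, 81, 89, 30] (not full yet)
step 5: append 16 -> window=[38, 81, 89, 30, 16] -> max=89
step 6: append 12 -> window=[81, 89, 30, 16, 12] -> max=89
step 7: append 46 -> window=[89, 30, 16, 12, 46] -> max=89
step 8: append 39 -> window=[30, 16, 12, 46, 39] -> max=46
step 9: append 0 -> window=[16, 12, 46, 39, 0] -> max=46
Window #5 max = 46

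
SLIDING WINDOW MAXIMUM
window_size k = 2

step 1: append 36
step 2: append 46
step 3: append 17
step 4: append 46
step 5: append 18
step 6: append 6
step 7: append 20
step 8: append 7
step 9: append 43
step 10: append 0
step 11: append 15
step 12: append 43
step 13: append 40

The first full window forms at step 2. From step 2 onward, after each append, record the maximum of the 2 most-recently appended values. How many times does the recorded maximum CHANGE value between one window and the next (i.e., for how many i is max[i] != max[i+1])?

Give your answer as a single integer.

Answer: 5

Derivation:
step 1: append 36 -> window=[36] (not full yet)
step 2: append 46 -> window=[36, 46] -> max=46
step 3: append 17 -> window=[46, 17] -> max=46
step 4: append 46 -> window=[17, 46] -> max=46
step 5: append 18 -> window=[46, 18] -> max=46
step 6: append 6 -> window=[18, 6] -> max=18
step 7: append 20 -> window=[6, 20] -> max=20
step 8: append 7 -> window=[20, 7] -> max=20
step 9: append 43 -> window=[7, 43] -> max=43
step 10: append 0 -> window=[43, 0] -> max=43
step 11: append 15 -> window=[0, 15] -> max=15
step 12: append 43 -> window=[15, 43] -> max=43
step 13: append 40 -> window=[43, 40] -> max=43
Recorded maximums: 46 46 46 46 18 20 20 43 43 15 43 43
Changes between consecutive maximums: 5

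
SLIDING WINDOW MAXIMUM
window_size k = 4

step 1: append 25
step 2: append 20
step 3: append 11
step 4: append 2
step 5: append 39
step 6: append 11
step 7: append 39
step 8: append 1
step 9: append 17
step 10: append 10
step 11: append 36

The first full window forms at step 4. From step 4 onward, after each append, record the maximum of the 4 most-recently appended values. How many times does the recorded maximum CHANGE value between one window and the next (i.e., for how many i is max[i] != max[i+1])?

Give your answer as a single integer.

Answer: 2

Derivation:
step 1: append 25 -> window=[25] (not full yet)
step 2: append 20 -> window=[25, 20] (not full yet)
step 3: append 11 -> window=[25, 20, 11] (not full yet)
step 4: append 2 -> window=[25, 20, 11, 2] -> max=25
step 5: append 39 -> window=[20, 11, 2, 39] -> max=39
step 6: append 11 -> window=[11, 2, 39, 11] -> max=39
step 7: append 39 -> window=[2, 39, 11, 39] -> max=39
step 8: append 1 -> window=[39, 11, 39, 1] -> max=39
step 9: append 17 -> window=[11, 39, 1, 17] -> max=39
step 10: append 10 -> window=[39, 1, 17, 10] -> max=39
step 11: append 36 -> window=[1, 17, 10, 36] -> max=36
Recorded maximums: 25 39 39 39 39 39 39 36
Changes between consecutive maximums: 2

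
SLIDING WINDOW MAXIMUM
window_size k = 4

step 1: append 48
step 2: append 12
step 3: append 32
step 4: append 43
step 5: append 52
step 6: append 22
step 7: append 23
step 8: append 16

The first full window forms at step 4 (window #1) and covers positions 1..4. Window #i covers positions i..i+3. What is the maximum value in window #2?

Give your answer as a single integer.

Answer: 52

Derivation:
step 1: append 48 -> window=[48] (not full yet)
step 2: append 12 -> window=[48, 12] (not full yet)
step 3: append 32 -> window=[48, 12, 32] (not full yet)
step 4: append 43 -> window=[48, 12, 32, 43] -> max=48
step 5: append 52 -> window=[12, 32, 43, 52] -> max=52
Window #2 max = 52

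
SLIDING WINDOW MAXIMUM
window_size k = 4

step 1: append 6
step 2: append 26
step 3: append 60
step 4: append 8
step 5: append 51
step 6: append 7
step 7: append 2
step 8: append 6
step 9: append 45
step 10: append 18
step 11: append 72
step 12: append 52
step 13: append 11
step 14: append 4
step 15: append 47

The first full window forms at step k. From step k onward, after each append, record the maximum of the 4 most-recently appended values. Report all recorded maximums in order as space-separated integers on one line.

Answer: 60 60 60 51 51 45 45 72 72 72 72 52

Derivation:
step 1: append 6 -> window=[6] (not full yet)
step 2: append 26 -> window=[6, 26] (not full yet)
step 3: append 60 -> window=[6, 26, 60] (not full yet)
step 4: append 8 -> window=[6, 26, 60, 8] -> max=60
step 5: append 51 -> window=[26, 60, 8, 51] -> max=60
step 6: append 7 -> window=[60, 8, 51, 7] -> max=60
step 7: append 2 -> window=[8, 51, 7, 2] -> max=51
step 8: append 6 -> window=[51, 7, 2, 6] -> max=51
step 9: append 45 -> window=[7, 2, 6, 45] -> max=45
step 10: append 18 -> window=[2, 6, 45, 18] -> max=45
step 11: append 72 -> window=[6, 45, 18, 72] -> max=72
step 12: append 52 -> window=[45, 18, 72, 52] -> max=72
step 13: append 11 -> window=[18, 72, 52, 11] -> max=72
step 14: append 4 -> window=[72, 52, 11, 4] -> max=72
step 15: append 47 -> window=[52, 11, 4, 47] -> max=52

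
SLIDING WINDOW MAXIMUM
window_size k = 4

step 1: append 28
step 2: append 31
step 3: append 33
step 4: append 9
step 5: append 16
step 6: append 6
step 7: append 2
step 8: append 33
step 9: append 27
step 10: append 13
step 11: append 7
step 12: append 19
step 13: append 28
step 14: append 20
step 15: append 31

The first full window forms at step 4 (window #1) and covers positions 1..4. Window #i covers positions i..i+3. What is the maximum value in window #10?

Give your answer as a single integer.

step 1: append 28 -> window=[28] (not full yet)
step 2: append 31 -> window=[28, 31] (not full yet)
step 3: append 33 -> window=[28, 31, 33] (not full yet)
step 4: append 9 -> window=[28, 31, 33, 9] -> max=33
step 5: append 16 -> window=[31, 33, 9, 16] -> max=33
step 6: append 6 -> window=[33, 9, 16, 6] -> max=33
step 7: append 2 -> window=[9, 16, 6, 2] -> max=16
step 8: append 33 -> window=[16, 6, 2, 33] -> max=33
step 9: append 27 -> window=[6, 2, 33, 27] -> max=33
step 10: append 13 -> window=[2, 33, 27, 13] -> max=33
step 11: append 7 -> window=[33, 27, 13, 7] -> max=33
step 12: append 19 -> window=[27, 13, 7, 19] -> max=27
step 13: append 28 -> window=[13, 7, 19, 28] -> max=28
Window #10 max = 28

Answer: 28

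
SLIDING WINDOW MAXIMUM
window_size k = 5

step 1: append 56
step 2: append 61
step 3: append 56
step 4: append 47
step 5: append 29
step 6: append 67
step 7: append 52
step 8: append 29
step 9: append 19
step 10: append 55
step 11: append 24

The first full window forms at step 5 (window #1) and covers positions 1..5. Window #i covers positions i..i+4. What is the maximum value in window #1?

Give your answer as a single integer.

step 1: append 56 -> window=[56] (not full yet)
step 2: append 61 -> window=[56, 61] (not full yet)
step 3: append 56 -> window=[56, 61, 56] (not full yet)
step 4: append 47 -> window=[56, 61, 56, 47] (not full yet)
step 5: append 29 -> window=[56, 61, 56, 47, 29] -> max=61
Window #1 max = 61

Answer: 61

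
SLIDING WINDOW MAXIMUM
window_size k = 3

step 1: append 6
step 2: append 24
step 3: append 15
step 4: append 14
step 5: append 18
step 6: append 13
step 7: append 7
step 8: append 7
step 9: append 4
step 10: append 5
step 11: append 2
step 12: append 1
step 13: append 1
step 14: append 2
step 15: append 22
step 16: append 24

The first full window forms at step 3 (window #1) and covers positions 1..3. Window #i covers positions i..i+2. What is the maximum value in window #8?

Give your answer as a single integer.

step 1: append 6 -> window=[6] (not full yet)
step 2: append 24 -> window=[6, 24] (not full yet)
step 3: append 15 -> window=[6, 24, 15] -> max=24
step 4: append 14 -> window=[24, 15, 14] -> max=24
step 5: append 18 -> window=[15, 14, 18] -> max=18
step 6: append 13 -> window=[14, 18, 13] -> max=18
step 7: append 7 -> window=[18, 13, 7] -> max=18
step 8: append 7 -> window=[13, 7, 7] -> max=13
step 9: append 4 -> window=[7, 7, 4] -> max=7
step 10: append 5 -> window=[7, 4, 5] -> max=7
Window #8 max = 7

Answer: 7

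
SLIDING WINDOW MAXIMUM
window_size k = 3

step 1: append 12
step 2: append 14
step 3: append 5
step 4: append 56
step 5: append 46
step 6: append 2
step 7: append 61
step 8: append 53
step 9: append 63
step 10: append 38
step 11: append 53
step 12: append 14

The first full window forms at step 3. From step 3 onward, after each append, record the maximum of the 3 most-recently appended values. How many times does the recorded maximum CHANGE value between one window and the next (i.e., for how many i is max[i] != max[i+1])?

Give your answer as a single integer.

step 1: append 12 -> window=[12] (not full yet)
step 2: append 14 -> window=[12, 14] (not full yet)
step 3: append 5 -> window=[12, 14, 5] -> max=14
step 4: append 56 -> window=[14, 5, 56] -> max=56
step 5: append 46 -> window=[5, 56, 46] -> max=56
step 6: append 2 -> window=[56, 46, 2] -> max=56
step 7: append 61 -> window=[46, 2, 61] -> max=61
step 8: append 53 -> window=[2, 61, 53] -> max=61
step 9: append 63 -> window=[61, 53, 63] -> max=63
step 10: append 38 -> window=[53, 63, 38] -> max=63
step 11: append 53 -> window=[63, 38, 53] -> max=63
step 12: append 14 -> window=[38, 53, 14] -> max=53
Recorded maximums: 14 56 56 56 61 61 63 63 63 53
Changes between consecutive maximums: 4

Answer: 4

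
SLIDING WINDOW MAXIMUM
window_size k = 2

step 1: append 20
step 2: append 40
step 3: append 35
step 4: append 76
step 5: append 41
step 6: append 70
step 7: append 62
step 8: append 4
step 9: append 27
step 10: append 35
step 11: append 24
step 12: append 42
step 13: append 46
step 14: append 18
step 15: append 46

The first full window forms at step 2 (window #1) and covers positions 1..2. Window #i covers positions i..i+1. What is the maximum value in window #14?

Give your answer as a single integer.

Answer: 46

Derivation:
step 1: append 20 -> window=[20] (not full yet)
step 2: append 40 -> window=[20, 40] -> max=40
step 3: append 35 -> window=[40, 35] -> max=40
step 4: append 76 -> window=[35, 76] -> max=76
step 5: append 41 -> window=[76, 41] -> max=76
step 6: append 70 -> window=[41, 70] -> max=70
step 7: append 62 -> window=[70, 62] -> max=70
step 8: append 4 -> window=[62, 4] -> max=62
step 9: append 27 -> window=[4, 27] -> max=27
step 10: append 35 -> window=[27, 35] -> max=35
step 11: append 24 -> window=[35, 24] -> max=35
step 12: append 42 -> window=[24, 42] -> max=42
step 13: append 46 -> window=[42, 46] -> max=46
step 14: append 18 -> window=[46, 18] -> max=46
step 15: append 46 -> window=[18, 46] -> max=46
Window #14 max = 46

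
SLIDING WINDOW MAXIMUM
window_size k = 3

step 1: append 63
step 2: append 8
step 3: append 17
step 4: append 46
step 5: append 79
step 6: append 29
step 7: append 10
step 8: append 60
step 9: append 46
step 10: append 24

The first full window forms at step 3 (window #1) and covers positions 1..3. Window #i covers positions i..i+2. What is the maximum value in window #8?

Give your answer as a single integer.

Answer: 60

Derivation:
step 1: append 63 -> window=[63] (not full yet)
step 2: append 8 -> window=[63, 8] (not full yet)
step 3: append 17 -> window=[63, 8, 17] -> max=63
step 4: append 46 -> window=[8, 17, 46] -> max=46
step 5: append 79 -> window=[17, 46, 79] -> max=79
step 6: append 29 -> window=[46, 79, 29] -> max=79
step 7: append 10 -> window=[79, 29, 10] -> max=79
step 8: append 60 -> window=[29, 10, 60] -> max=60
step 9: append 46 -> window=[10, 60, 46] -> max=60
step 10: append 24 -> window=[60, 46, 24] -> max=60
Window #8 max = 60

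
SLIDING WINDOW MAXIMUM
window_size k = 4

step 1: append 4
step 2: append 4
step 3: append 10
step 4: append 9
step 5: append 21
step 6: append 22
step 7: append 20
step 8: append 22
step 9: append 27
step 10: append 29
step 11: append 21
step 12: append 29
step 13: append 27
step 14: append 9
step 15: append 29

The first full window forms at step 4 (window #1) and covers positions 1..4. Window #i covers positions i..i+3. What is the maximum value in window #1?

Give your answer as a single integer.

step 1: append 4 -> window=[4] (not full yet)
step 2: append 4 -> window=[4, 4] (not full yet)
step 3: append 10 -> window=[4, 4, 10] (not full yet)
step 4: append 9 -> window=[4, 4, 10, 9] -> max=10
Window #1 max = 10

Answer: 10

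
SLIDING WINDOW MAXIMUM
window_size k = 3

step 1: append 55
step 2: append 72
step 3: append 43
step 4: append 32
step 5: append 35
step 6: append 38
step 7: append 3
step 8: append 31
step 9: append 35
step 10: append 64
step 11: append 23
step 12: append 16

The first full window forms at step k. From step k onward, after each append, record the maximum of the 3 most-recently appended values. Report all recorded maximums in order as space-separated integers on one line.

step 1: append 55 -> window=[55] (not full yet)
step 2: append 72 -> window=[55, 72] (not full yet)
step 3: append 43 -> window=[55, 72, 43] -> max=72
step 4: append 32 -> window=[72, 43, 32] -> max=72
step 5: append 35 -> window=[43, 32, 35] -> max=43
step 6: append 38 -> window=[32, 35, 38] -> max=38
step 7: append 3 -> window=[35, 38, 3] -> max=38
step 8: append 31 -> window=[38, 3, 31] -> max=38
step 9: append 35 -> window=[3, 31, 35] -> max=35
step 10: append 64 -> window=[31, 35, 64] -> max=64
step 11: append 23 -> window=[35, 64, 23] -> max=64
step 12: append 16 -> window=[64, 23, 16] -> max=64

Answer: 72 72 43 38 38 38 35 64 64 64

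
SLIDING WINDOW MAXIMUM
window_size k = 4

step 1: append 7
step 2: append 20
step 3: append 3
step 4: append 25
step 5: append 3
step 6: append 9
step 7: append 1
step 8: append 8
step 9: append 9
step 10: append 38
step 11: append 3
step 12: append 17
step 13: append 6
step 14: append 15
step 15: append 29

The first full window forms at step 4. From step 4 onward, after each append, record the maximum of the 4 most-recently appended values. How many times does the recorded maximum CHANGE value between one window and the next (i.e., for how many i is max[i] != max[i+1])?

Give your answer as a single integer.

step 1: append 7 -> window=[7] (not full yet)
step 2: append 20 -> window=[7, 20] (not full yet)
step 3: append 3 -> window=[7, 20, 3] (not full yet)
step 4: append 25 -> window=[7, 20, 3, 25] -> max=25
step 5: append 3 -> window=[20, 3, 25, 3] -> max=25
step 6: append 9 -> window=[3, 25, 3, 9] -> max=25
step 7: append 1 -> window=[25, 3, 9, 1] -> max=25
step 8: append 8 -> window=[3, 9, 1, 8] -> max=9
step 9: append 9 -> window=[9, 1, 8, 9] -> max=9
step 10: append 38 -> window=[1, 8, 9, 38] -> max=38
step 11: append 3 -> window=[8, 9, 38, 3] -> max=38
step 12: append 17 -> window=[9, 38, 3, 17] -> max=38
step 13: append 6 -> window=[38, 3, 17, 6] -> max=38
step 14: append 15 -> window=[3, 17, 6, 15] -> max=17
step 15: append 29 -> window=[17, 6, 15, 29] -> max=29
Recorded maximums: 25 25 25 25 9 9 38 38 38 38 17 29
Changes between consecutive maximums: 4

Answer: 4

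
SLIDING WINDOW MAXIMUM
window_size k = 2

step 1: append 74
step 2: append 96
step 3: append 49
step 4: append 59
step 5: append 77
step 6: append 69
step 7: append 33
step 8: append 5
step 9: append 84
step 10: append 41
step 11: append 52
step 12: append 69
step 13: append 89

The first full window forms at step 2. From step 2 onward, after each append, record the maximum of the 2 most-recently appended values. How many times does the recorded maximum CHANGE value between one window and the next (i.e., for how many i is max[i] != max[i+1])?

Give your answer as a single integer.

Answer: 8

Derivation:
step 1: append 74 -> window=[74] (not full yet)
step 2: append 96 -> window=[74, 96] -> max=96
step 3: append 49 -> window=[96, 49] -> max=96
step 4: append 59 -> window=[49, 59] -> max=59
step 5: append 77 -> window=[59, 77] -> max=77
step 6: append 69 -> window=[77, 69] -> max=77
step 7: append 33 -> window=[69, 33] -> max=69
step 8: append 5 -> window=[33, 5] -> max=33
step 9: append 84 -> window=[5, 84] -> max=84
step 10: append 41 -> window=[84, 41] -> max=84
step 11: append 52 -> window=[41, 52] -> max=52
step 12: append 69 -> window=[52, 69] -> max=69
step 13: append 89 -> window=[69, 89] -> max=89
Recorded maximums: 96 96 59 77 77 69 33 84 84 52 69 89
Changes between consecutive maximums: 8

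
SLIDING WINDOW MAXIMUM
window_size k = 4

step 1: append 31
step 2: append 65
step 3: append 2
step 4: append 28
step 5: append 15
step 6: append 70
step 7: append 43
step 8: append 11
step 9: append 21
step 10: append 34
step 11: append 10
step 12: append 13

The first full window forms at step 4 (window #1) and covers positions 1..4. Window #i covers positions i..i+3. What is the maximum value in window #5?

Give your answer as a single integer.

Answer: 70

Derivation:
step 1: append 31 -> window=[31] (not full yet)
step 2: append 65 -> window=[31, 65] (not full yet)
step 3: append 2 -> window=[31, 65, 2] (not full yet)
step 4: append 28 -> window=[31, 65, 2, 28] -> max=65
step 5: append 15 -> window=[65, 2, 28, 15] -> max=65
step 6: append 70 -> window=[2, 28, 15, 70] -> max=70
step 7: append 43 -> window=[28, 15, 70, 43] -> max=70
step 8: append 11 -> window=[15, 70, 43, 11] -> max=70
Window #5 max = 70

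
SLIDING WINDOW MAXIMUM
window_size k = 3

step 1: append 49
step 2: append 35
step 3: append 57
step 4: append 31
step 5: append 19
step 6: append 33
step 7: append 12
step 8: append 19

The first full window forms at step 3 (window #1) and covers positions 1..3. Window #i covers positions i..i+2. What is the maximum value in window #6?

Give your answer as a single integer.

step 1: append 49 -> window=[49] (not full yet)
step 2: append 35 -> window=[49, 35] (not full yet)
step 3: append 57 -> window=[49, 35, 57] -> max=57
step 4: append 31 -> window=[35, 57, 31] -> max=57
step 5: append 19 -> window=[57, 31, 19] -> max=57
step 6: append 33 -> window=[31, 19, 33] -> max=33
step 7: append 12 -> window=[19, 33, 12] -> max=33
step 8: append 19 -> window=[33, 12, 19] -> max=33
Window #6 max = 33

Answer: 33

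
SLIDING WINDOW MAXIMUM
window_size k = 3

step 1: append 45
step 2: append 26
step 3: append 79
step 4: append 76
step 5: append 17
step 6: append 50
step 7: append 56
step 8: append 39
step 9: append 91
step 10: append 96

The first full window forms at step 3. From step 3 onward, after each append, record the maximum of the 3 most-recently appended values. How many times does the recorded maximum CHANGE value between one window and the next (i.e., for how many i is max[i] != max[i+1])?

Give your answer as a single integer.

Answer: 4

Derivation:
step 1: append 45 -> window=[45] (not full yet)
step 2: append 26 -> window=[45, 26] (not full yet)
step 3: append 79 -> window=[45, 26, 79] -> max=79
step 4: append 76 -> window=[26, 79, 76] -> max=79
step 5: append 17 -> window=[79, 76, 17] -> max=79
step 6: append 50 -> window=[76, 17, 50] -> max=76
step 7: append 56 -> window=[17, 50, 56] -> max=56
step 8: append 39 -> window=[50, 56, 39] -> max=56
step 9: append 91 -> window=[56, 39, 91] -> max=91
step 10: append 96 -> window=[39, 91, 96] -> max=96
Recorded maximums: 79 79 79 76 56 56 91 96
Changes between consecutive maximums: 4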